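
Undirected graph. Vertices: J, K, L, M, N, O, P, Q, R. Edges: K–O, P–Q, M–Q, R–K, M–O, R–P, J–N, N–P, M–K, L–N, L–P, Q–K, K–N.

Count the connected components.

From J: component {J, K, L, M, N, O, P, Q, R}.
That's 1 component.

1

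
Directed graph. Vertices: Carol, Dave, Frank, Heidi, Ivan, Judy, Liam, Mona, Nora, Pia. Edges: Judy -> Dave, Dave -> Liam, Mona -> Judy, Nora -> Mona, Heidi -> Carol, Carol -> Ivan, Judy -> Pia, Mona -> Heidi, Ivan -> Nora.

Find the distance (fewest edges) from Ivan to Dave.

4

Distance 0: Ivan.
Distance 1: Nora.
Distance 2: Mona.
Distance 3: Heidi, Judy.
Distance 4: Carol, Dave, Pia — contains Dave.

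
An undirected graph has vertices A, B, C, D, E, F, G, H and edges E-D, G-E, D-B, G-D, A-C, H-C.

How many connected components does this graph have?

3

From A: component {A, C, H}.
From B: component {B, D, E, G}.
From F: component {F}.
That's 3 components.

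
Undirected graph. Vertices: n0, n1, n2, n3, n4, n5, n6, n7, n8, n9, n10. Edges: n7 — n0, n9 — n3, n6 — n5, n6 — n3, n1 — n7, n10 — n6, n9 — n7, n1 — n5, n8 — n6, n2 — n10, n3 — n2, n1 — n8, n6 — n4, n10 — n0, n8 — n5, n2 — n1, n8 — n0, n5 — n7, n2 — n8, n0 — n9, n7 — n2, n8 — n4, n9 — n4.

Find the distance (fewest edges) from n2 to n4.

Distance 0: n2.
Distance 1: n1, n3, n7, n8, n10.
Distance 2: n0, n4, n5, n6, n9 — contains n4.

2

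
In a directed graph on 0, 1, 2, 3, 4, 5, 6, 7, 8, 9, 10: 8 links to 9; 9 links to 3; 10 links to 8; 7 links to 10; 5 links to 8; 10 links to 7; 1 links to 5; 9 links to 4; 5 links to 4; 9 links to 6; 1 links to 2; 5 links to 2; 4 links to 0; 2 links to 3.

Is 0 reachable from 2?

No

Explore from 2.
Distance 1: reach 3.
The search from 2 is exhausted; no directed path reaches 0.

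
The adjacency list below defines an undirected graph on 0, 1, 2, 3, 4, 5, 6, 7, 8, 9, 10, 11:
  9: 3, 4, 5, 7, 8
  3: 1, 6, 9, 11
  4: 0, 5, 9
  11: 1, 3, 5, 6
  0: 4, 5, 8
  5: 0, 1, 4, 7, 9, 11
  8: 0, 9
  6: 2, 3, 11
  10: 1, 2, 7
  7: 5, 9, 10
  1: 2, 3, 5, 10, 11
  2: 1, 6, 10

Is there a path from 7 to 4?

Explore from 7.
Distance 1: reach 5, 9, 10.
Distance 2: reach 0, 1, 2, 3, 4, 8, 11.
Found 4.

Yes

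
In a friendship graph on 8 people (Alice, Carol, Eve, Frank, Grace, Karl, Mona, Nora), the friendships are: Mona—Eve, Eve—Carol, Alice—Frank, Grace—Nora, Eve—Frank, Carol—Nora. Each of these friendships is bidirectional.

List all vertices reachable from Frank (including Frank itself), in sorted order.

Start at Frank.
Its neighbours: Alice, Eve.
Then their neighbours: Carol, Mona.
Then next layer: Nora.
Then next layer: Grace.
Nothing further is reachable.

Alice, Carol, Eve, Frank, Grace, Mona, Nora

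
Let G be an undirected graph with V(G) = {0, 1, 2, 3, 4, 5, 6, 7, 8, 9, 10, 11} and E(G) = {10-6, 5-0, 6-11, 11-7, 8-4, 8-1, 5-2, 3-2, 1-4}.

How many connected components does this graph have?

From 0: component {0, 2, 3, 5}.
From 1: component {1, 4, 8}.
From 6: component {6, 7, 10, 11}.
From 9: component {9}.
That's 4 components.

4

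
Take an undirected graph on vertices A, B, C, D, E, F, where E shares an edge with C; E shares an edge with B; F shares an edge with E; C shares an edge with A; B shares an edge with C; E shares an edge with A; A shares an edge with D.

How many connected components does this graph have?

From A: component {A, B, C, D, E, F}.
That's 1 component.

1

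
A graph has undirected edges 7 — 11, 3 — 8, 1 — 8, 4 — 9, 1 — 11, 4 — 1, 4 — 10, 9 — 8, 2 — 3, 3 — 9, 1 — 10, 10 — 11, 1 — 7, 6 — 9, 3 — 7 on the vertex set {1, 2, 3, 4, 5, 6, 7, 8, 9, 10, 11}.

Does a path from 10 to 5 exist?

Explore from 10.
Distance 1: reach 1, 4, 11.
Distance 2: reach 7, 8, 9.
Distance 3: reach 3, 6.
Distance 4: reach 2.
The search is exhausted without reaching 5; it lies in a different component.

No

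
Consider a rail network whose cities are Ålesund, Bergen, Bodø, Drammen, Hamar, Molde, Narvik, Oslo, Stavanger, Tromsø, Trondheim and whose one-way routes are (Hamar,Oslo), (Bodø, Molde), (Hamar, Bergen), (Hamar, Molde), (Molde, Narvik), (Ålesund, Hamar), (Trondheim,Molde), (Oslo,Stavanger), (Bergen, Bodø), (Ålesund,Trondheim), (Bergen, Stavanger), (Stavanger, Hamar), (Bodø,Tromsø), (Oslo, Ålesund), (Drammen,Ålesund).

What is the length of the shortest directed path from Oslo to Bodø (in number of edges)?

4

Distance 0: Oslo.
Distance 1: Ålesund, Stavanger.
Distance 2: Hamar, Trondheim.
Distance 3: Bergen, Molde.
Distance 4: Bodø, Narvik — contains Bodø.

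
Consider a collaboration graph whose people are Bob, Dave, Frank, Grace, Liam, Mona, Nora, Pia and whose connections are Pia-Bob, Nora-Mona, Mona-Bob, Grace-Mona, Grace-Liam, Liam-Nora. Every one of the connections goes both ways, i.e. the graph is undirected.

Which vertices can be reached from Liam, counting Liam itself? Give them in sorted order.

Bob, Grace, Liam, Mona, Nora, Pia

Start at Liam.
Its neighbours: Grace, Nora.
Then their neighbours: Mona.
Then next layer: Bob.
Then next layer: Pia.
Nothing further is reachable.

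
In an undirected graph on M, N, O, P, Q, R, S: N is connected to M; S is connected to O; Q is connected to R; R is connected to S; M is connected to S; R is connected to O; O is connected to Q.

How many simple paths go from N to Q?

N–M–S–O–Q
N–M–S–O–R–Q
N–M–S–R–O–Q
N–M–S–R–Q

4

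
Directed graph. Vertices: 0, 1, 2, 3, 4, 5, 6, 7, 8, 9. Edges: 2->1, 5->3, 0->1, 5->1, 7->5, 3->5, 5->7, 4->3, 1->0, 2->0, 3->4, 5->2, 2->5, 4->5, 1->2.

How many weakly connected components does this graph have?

From 0: component {0, 1, 2, 3, 4, 5, 7}.
From 6: component {6}.
From 8: component {8}.
From 9: component {9}.
That's 4 components.

4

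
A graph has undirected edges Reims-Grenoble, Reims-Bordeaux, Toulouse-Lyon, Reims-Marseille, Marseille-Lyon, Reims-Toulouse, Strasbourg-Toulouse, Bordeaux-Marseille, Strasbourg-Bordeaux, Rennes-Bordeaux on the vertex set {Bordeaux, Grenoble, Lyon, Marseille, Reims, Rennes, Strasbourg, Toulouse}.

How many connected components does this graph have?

1

From Bordeaux: component {Bordeaux, Grenoble, Lyon, Marseille, Reims, Rennes, Strasbourg, Toulouse}.
That's 1 component.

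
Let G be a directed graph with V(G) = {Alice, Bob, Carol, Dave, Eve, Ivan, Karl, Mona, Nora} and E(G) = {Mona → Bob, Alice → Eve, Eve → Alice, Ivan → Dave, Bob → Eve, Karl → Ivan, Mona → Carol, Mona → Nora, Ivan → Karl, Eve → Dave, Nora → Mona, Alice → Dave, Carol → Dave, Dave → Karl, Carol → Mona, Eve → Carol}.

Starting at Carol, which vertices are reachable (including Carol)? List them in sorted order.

Start at Carol.
Its neighbours: Dave, Mona.
Then their neighbours: Bob, Karl, Nora.
Then next layer: Eve, Ivan.
Then next layer: Alice.
Every vertex is now reached.

Alice, Bob, Carol, Dave, Eve, Ivan, Karl, Mona, Nora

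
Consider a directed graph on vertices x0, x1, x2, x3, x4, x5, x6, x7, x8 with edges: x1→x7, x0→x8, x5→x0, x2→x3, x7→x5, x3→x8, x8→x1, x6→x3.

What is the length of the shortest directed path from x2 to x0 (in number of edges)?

6

Distance 0: x2.
Distance 1: x3.
Distance 2: x8.
Distance 3: x1.
Distance 4: x7.
Distance 5: x5.
Distance 6: x0 — contains x0.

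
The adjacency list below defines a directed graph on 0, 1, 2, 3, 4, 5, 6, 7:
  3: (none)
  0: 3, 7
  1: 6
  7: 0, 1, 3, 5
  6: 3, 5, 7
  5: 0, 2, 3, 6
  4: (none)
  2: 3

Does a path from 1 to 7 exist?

Explore from 1.
Distance 1: reach 6.
Distance 2: reach 3, 5, 7.
Found 7.

Yes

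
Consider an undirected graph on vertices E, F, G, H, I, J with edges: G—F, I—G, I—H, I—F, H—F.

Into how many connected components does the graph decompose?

3

From E: component {E}.
From F: component {F, G, H, I}.
From J: component {J}.
That's 3 components.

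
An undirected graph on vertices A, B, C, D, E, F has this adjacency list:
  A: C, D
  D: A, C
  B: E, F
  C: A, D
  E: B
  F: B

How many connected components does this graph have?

2

From A: component {A, C, D}.
From B: component {B, E, F}.
That's 2 components.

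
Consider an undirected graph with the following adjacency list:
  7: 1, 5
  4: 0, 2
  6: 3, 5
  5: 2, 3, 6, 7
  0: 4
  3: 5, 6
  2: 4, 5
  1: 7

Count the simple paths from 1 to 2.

1–7–5–2

1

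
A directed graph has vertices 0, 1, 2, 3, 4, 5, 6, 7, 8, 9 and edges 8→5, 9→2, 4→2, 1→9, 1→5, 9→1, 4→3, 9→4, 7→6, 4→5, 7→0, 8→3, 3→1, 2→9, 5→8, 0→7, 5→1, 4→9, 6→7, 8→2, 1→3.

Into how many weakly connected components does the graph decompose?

2

From 0: component {0, 6, 7}.
From 1: component {1, 2, 3, 4, 5, 8, 9}.
That's 2 components.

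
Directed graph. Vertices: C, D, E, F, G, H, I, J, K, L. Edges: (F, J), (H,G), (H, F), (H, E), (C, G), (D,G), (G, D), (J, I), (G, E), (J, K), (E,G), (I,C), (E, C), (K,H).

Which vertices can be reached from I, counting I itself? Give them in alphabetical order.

C, D, E, G, I

Start at I.
Its neighbours: C.
Then their neighbours: G.
Then next layer: D, E.
Nothing further is reachable.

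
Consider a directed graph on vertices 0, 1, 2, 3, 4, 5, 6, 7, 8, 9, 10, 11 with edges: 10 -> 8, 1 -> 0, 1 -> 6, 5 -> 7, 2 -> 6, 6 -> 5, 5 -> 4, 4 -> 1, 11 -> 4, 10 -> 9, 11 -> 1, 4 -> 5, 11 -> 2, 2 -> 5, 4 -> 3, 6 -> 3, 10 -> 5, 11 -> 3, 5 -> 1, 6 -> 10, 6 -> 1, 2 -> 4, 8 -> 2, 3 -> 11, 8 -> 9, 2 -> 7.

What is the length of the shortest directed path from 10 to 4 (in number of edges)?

2

Distance 0: 10.
Distance 1: 5, 8, 9.
Distance 2: 1, 2, 4, 7 — contains 4.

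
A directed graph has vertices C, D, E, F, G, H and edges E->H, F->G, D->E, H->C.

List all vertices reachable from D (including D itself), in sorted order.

Start at D.
Its neighbours: E.
Then their neighbours: H.
Then next layer: C.
Nothing further is reachable.

C, D, E, H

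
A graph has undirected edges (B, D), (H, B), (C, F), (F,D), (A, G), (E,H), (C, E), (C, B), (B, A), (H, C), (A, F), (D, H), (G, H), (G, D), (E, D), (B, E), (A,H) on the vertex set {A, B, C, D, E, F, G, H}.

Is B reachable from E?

Yes

Explore from E.
Distance 1: reach B, C, D, H.
Found B.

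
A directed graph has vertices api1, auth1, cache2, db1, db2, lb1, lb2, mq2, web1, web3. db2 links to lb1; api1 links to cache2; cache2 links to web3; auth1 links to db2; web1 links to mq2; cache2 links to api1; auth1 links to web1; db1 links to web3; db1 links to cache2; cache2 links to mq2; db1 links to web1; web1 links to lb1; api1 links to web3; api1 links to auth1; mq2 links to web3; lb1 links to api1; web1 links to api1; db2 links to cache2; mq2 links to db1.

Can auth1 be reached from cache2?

Yes

Explore from cache2.
Distance 1: reach api1, mq2, web3.
Distance 2: reach auth1, db1.
Found auth1.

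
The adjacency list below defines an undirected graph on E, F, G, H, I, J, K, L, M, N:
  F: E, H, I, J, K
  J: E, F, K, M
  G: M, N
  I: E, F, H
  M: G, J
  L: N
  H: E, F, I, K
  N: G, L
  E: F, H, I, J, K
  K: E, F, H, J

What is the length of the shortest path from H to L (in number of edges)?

Distance 0: H.
Distance 1: E, F, I, K.
Distance 2: J.
Distance 3: M.
Distance 4: G.
Distance 5: N.
Distance 6: L — contains L.

6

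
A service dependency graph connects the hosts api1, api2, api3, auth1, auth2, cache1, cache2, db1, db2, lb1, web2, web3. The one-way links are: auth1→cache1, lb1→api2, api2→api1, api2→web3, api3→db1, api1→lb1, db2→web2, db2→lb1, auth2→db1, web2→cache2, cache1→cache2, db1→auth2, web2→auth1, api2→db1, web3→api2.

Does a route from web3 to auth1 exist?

Explore from web3.
Distance 1: reach api2.
Distance 2: reach api1, db1.
Distance 3: reach auth2, lb1.
The search from web3 is exhausted; no directed path reaches auth1.

No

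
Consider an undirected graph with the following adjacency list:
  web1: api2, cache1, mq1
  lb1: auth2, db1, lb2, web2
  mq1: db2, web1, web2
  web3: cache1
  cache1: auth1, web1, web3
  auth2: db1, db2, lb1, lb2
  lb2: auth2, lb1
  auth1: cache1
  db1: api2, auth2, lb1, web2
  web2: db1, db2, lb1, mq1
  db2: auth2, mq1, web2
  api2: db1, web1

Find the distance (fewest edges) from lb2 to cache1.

5

Distance 0: lb2.
Distance 1: auth2, lb1.
Distance 2: db1, db2, web2.
Distance 3: api2, mq1.
Distance 4: web1.
Distance 5: cache1 — contains cache1.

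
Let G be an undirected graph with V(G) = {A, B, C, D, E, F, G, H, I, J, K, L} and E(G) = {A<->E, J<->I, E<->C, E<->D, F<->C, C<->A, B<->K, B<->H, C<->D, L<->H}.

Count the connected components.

From A: component {A, C, D, E, F}.
From B: component {B, H, K, L}.
From G: component {G}.
From I: component {I, J}.
That's 4 components.

4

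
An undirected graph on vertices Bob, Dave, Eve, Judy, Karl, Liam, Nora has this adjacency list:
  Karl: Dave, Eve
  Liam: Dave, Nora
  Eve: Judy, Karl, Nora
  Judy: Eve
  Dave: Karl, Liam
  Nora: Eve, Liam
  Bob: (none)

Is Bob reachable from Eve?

Explore from Eve.
Distance 1: reach Judy, Karl, Nora.
Distance 2: reach Dave, Liam.
The search is exhausted without reaching Bob; it lies in a different component.

No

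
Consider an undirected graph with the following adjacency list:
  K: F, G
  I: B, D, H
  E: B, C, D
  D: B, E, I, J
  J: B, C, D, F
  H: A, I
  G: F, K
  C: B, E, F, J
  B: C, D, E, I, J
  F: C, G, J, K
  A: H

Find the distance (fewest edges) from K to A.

6

Distance 0: K.
Distance 1: F, G.
Distance 2: C, J.
Distance 3: B, D, E.
Distance 4: I.
Distance 5: H.
Distance 6: A — contains A.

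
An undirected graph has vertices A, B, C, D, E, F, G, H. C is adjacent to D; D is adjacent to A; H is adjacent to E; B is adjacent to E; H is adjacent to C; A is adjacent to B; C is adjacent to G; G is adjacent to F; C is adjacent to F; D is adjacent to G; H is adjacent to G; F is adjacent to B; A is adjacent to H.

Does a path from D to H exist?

Yes

Explore from D.
Distance 1: reach A, C, G.
Distance 2: reach B, F, H.
Found H.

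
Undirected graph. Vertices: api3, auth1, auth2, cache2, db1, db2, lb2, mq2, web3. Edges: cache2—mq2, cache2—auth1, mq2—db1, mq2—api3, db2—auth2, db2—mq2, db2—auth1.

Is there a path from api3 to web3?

Explore from api3.
Distance 1: reach mq2.
Distance 2: reach cache2, db1, db2.
Distance 3: reach auth1, auth2.
The search is exhausted without reaching web3; it lies in a different component.

No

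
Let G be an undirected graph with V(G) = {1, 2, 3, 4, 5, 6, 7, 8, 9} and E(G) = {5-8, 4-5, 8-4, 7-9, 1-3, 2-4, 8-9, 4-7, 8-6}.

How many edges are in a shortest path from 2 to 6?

Distance 0: 2.
Distance 1: 4.
Distance 2: 5, 7, 8.
Distance 3: 6, 9 — contains 6.

3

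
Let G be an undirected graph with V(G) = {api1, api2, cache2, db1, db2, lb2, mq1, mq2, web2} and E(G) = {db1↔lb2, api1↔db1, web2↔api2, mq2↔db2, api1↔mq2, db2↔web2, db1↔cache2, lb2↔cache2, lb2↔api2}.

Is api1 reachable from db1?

Explore from db1.
Distance 1: reach api1, cache2, lb2.
Found api1.

Yes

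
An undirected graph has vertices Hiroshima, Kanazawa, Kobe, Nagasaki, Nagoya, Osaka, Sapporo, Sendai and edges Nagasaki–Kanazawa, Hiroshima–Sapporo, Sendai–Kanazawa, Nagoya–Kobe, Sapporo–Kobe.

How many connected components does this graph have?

3

From Hiroshima: component {Hiroshima, Kobe, Nagoya, Sapporo}.
From Kanazawa: component {Kanazawa, Nagasaki, Sendai}.
From Osaka: component {Osaka}.
That's 3 components.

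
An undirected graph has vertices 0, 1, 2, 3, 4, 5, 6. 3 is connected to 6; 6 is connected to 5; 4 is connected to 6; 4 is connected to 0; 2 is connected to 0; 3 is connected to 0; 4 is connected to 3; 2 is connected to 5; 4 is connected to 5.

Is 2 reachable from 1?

No

1 has no edges, so nothing is reachable from it.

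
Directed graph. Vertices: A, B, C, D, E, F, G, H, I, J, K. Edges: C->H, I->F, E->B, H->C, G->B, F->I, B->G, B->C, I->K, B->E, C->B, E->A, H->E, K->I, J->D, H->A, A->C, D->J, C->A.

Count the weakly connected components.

From A: component {A, B, C, E, G, H}.
From D: component {D, J}.
From F: component {F, I, K}.
That's 3 components.

3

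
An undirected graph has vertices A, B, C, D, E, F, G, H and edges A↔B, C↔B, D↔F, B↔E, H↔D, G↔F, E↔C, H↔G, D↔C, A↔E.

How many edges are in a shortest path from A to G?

Distance 0: A.
Distance 1: B, E.
Distance 2: C.
Distance 3: D.
Distance 4: F, H.
Distance 5: G — contains G.

5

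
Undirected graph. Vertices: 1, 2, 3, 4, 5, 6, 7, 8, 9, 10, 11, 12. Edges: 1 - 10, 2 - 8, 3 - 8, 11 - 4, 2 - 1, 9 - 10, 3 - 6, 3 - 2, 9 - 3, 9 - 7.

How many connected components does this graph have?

4

From 1: component {1, 2, 3, 6, 7, 8, 9, 10}.
From 4: component {4, 11}.
From 5: component {5}.
From 12: component {12}.
That's 4 components.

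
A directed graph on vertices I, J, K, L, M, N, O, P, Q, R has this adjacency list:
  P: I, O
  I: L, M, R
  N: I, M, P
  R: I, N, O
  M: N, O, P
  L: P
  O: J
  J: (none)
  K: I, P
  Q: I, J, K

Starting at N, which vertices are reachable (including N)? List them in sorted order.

Start at N.
Its neighbours: I, M, P.
Then their neighbours: L, O, R.
Then next layer: J.
Nothing further is reachable.

I, J, L, M, N, O, P, R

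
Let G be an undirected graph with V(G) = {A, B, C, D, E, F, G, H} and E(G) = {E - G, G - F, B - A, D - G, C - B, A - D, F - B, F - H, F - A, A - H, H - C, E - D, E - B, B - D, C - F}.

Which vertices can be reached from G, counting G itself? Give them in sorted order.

A, B, C, D, E, F, G, H

Start at G.
Its neighbours: D, E, F.
Then their neighbours: A, B, C, H.
Every vertex is now reached.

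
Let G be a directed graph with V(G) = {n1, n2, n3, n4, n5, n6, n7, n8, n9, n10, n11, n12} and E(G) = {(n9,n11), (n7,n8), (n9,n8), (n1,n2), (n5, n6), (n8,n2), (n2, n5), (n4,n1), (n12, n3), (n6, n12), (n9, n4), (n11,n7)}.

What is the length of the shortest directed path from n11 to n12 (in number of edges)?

Distance 0: n11.
Distance 1: n7.
Distance 2: n8.
Distance 3: n2.
Distance 4: n5.
Distance 5: n6.
Distance 6: n12 — contains n12.

6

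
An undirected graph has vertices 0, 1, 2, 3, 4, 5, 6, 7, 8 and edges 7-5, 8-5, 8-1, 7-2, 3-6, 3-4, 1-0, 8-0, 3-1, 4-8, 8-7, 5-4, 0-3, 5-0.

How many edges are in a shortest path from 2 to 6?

Distance 0: 2.
Distance 1: 7.
Distance 2: 5, 8.
Distance 3: 0, 1, 4.
Distance 4: 3.
Distance 5: 6 — contains 6.

5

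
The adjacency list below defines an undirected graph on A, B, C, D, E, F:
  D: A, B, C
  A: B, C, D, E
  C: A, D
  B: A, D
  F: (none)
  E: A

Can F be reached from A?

No

Explore from A.
Distance 1: reach B, C, D, E.
The search is exhausted without reaching F; it lies in a different component.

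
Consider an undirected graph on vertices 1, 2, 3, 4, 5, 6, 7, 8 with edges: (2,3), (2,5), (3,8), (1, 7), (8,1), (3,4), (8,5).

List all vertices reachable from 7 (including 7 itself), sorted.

Start at 7.
Its neighbours: 1.
Then their neighbours: 8.
Then next layer: 3, 5.
Then next layer: 2, 4.
Nothing further is reachable.

1, 2, 3, 4, 5, 7, 8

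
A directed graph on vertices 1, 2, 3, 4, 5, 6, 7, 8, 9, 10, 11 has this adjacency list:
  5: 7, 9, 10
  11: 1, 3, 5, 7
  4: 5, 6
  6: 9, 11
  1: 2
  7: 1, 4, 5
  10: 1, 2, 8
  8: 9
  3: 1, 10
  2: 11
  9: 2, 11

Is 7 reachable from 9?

Yes

Explore from 9.
Distance 1: reach 2, 11.
Distance 2: reach 1, 3, 5, 7.
Found 7.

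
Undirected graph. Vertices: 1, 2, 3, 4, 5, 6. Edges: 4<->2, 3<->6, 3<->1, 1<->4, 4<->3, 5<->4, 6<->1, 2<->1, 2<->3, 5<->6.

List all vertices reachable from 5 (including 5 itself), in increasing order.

Start at 5.
Its neighbours: 4, 6.
Then their neighbours: 1, 2, 3.
Every vertex is now reached.

1, 2, 3, 4, 5, 6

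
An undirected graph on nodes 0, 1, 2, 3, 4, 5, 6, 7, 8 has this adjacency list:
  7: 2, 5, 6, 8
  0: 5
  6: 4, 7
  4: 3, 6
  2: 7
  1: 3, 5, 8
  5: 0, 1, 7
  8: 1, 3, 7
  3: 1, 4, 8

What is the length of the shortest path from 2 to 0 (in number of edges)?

Distance 0: 2.
Distance 1: 7.
Distance 2: 5, 6, 8.
Distance 3: 0, 1, 3, 4 — contains 0.

3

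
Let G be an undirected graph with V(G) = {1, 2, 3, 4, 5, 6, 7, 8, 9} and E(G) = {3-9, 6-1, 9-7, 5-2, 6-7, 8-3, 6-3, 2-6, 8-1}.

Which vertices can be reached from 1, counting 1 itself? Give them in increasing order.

1, 2, 3, 5, 6, 7, 8, 9

Start at 1.
Its neighbours: 6, 8.
Then their neighbours: 2, 3, 7.
Then next layer: 5, 9.
Nothing further is reachable.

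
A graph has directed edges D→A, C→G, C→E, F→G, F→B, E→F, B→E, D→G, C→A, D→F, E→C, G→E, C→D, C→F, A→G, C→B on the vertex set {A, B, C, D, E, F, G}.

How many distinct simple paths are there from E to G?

7

E→C→A→G
E→C→D→A→G
E→C→D→F→G
E→C→D→G
E→C→F→G
E→C→G
E→F→G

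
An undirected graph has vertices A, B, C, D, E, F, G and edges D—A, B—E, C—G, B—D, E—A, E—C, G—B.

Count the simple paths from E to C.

3

E–A–D–B–G–C
E–B–G–C
E–C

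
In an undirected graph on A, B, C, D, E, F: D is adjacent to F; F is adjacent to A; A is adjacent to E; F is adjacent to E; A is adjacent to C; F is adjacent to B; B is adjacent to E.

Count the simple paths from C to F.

3

C–A–E–B–F
C–A–E–F
C–A–F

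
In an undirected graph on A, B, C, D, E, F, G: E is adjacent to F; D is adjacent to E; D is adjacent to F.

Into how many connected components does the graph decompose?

5

From A: component {A}.
From B: component {B}.
From C: component {C}.
From D: component {D, E, F}.
From G: component {G}.
That's 5 components.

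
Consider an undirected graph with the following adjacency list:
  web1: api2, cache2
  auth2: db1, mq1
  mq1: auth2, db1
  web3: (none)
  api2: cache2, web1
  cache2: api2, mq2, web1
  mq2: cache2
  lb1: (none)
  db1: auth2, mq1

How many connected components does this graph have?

4

From api2: component {api2, cache2, mq2, web1}.
From auth2: component {auth2, db1, mq1}.
From lb1: component {lb1}.
From web3: component {web3}.
That's 4 components.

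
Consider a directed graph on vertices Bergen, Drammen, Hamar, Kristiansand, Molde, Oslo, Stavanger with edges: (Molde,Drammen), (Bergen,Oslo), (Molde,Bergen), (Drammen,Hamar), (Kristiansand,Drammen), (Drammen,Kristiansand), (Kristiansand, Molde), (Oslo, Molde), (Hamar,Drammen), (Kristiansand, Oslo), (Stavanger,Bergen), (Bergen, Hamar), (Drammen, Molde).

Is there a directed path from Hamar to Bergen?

Yes

Explore from Hamar.
Distance 1: reach Drammen.
Distance 2: reach Kristiansand, Molde.
Distance 3: reach Bergen, Oslo.
Found Bergen.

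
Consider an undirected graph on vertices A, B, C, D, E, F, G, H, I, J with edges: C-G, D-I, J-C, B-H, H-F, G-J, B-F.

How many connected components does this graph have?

From A: component {A}.
From B: component {B, F, H}.
From C: component {C, G, J}.
From D: component {D, I}.
From E: component {E}.
That's 5 components.

5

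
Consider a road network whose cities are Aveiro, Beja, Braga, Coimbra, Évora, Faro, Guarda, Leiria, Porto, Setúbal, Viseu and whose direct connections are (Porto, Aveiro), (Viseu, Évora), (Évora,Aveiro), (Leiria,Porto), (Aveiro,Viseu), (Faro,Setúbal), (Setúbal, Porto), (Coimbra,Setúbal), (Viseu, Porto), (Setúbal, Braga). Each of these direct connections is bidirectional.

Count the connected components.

From Aveiro: component {Aveiro, Braga, Coimbra, Évora, Faro, Leiria, Porto, Setúbal, Viseu}.
From Beja: component {Beja}.
From Guarda: component {Guarda}.
That's 3 components.

3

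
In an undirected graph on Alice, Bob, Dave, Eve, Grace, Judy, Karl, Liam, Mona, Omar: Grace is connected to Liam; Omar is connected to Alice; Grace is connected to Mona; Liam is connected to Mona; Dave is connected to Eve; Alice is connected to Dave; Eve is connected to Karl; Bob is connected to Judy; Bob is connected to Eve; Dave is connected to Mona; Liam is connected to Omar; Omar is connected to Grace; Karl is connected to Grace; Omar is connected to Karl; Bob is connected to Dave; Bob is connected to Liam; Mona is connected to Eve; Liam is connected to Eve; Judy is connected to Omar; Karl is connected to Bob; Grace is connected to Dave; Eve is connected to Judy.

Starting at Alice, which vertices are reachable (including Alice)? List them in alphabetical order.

Start at Alice.
Its neighbours: Dave, Omar.
Then their neighbours: Bob, Eve, Grace, Judy, Karl, Liam, Mona.
Every vertex is now reached.

Alice, Bob, Dave, Eve, Grace, Judy, Karl, Liam, Mona, Omar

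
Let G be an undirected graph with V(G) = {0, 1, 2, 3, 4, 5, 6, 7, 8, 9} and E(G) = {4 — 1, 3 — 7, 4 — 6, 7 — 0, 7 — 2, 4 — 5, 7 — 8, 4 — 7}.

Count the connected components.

2

From 0: component {0, 1, 2, 3, 4, 5, 6, 7, 8}.
From 9: component {9}.
That's 2 components.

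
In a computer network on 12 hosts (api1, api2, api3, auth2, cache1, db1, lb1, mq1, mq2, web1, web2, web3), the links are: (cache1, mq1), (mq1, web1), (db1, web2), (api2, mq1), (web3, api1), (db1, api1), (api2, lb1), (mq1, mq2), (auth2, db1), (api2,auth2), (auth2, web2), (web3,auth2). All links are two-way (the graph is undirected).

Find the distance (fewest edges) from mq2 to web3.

4

Distance 0: mq2.
Distance 1: mq1.
Distance 2: api2, cache1, web1.
Distance 3: auth2, lb1.
Distance 4: db1, web2, web3 — contains web3.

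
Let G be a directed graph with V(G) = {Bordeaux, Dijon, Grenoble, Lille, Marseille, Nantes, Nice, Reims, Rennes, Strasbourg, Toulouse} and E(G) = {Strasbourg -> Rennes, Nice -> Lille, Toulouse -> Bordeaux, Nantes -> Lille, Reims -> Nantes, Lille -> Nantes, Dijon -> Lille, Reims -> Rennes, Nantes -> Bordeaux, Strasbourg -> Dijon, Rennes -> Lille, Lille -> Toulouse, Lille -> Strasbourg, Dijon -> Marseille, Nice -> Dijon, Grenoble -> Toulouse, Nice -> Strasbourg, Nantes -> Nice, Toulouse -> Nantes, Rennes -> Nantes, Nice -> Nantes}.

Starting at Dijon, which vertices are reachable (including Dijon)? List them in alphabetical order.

Start at Dijon.
Its neighbours: Lille, Marseille.
Then their neighbours: Nantes, Strasbourg, Toulouse.
Then next layer: Bordeaux, Nice, Rennes.
Nothing further is reachable.

Bordeaux, Dijon, Lille, Marseille, Nantes, Nice, Rennes, Strasbourg, Toulouse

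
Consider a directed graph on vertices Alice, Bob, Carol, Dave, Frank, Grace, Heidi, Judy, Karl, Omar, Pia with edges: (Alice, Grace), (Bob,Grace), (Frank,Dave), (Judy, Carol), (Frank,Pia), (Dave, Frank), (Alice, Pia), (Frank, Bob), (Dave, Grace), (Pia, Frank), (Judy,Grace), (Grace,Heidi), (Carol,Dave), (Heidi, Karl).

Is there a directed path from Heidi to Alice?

No

Explore from Heidi.
Distance 1: reach Karl.
The search from Heidi is exhausted; no directed path reaches Alice.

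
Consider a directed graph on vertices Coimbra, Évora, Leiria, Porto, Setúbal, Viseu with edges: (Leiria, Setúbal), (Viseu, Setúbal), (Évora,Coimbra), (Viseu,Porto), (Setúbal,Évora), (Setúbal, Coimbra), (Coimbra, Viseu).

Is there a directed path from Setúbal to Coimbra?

Explore from Setúbal.
Distance 1: reach Coimbra, Évora.
Found Coimbra.

Yes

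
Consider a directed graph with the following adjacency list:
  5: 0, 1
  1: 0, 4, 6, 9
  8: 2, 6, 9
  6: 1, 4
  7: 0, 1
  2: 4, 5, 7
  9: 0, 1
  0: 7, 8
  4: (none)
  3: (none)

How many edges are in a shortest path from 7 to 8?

2

Distance 0: 7.
Distance 1: 0, 1.
Distance 2: 4, 6, 8, 9 — contains 8.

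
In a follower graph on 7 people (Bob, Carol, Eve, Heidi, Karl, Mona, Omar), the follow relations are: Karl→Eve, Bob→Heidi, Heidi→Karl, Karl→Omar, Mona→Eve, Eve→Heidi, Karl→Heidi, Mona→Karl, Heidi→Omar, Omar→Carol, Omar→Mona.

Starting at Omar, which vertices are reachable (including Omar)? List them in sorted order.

Start at Omar.
Its neighbours: Carol, Mona.
Then their neighbours: Eve, Karl.
Then next layer: Heidi.
Nothing further is reachable.

Carol, Eve, Heidi, Karl, Mona, Omar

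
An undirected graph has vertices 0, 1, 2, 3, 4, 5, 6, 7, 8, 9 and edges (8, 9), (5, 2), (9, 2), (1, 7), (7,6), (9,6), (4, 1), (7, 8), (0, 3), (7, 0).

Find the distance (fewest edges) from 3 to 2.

5

Distance 0: 3.
Distance 1: 0.
Distance 2: 7.
Distance 3: 1, 6, 8.
Distance 4: 4, 9.
Distance 5: 2 — contains 2.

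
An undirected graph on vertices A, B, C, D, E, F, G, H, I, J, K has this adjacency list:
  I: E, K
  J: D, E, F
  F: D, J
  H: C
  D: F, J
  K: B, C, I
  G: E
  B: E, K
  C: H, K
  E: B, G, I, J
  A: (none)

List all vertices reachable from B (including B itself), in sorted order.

Start at B.
Its neighbours: E, K.
Then their neighbours: C, G, I, J.
Then next layer: D, F, H.
Nothing further is reachable.

B, C, D, E, F, G, H, I, J, K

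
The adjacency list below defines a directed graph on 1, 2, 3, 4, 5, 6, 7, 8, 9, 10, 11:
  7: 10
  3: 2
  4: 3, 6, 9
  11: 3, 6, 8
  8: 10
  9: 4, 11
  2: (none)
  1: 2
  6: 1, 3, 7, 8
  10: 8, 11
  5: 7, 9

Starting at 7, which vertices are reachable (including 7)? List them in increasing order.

Start at 7.
Its neighbours: 10.
Then their neighbours: 8, 11.
Then next layer: 3, 6.
Then next layer: 1, 2.
Nothing further is reachable.

1, 2, 3, 6, 7, 8, 10, 11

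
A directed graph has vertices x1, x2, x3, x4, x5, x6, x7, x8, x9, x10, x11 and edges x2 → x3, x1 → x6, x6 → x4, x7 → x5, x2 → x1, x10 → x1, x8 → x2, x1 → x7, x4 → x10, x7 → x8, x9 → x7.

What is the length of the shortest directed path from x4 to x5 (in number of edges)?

4

Distance 0: x4.
Distance 1: x10.
Distance 2: x1.
Distance 3: x6, x7.
Distance 4: x5, x8 — contains x5.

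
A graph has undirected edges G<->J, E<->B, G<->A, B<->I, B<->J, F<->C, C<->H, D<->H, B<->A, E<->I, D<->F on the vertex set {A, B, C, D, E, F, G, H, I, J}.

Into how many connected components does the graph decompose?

2

From A: component {A, B, E, G, I, J}.
From C: component {C, D, F, H}.
That's 2 components.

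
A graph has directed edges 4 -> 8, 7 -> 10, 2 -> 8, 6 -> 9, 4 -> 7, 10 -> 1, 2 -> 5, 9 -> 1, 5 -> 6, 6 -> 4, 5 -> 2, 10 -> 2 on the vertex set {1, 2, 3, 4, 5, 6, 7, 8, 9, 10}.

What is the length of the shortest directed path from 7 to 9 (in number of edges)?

5

Distance 0: 7.
Distance 1: 10.
Distance 2: 1, 2.
Distance 3: 5, 8.
Distance 4: 6.
Distance 5: 4, 9 — contains 9.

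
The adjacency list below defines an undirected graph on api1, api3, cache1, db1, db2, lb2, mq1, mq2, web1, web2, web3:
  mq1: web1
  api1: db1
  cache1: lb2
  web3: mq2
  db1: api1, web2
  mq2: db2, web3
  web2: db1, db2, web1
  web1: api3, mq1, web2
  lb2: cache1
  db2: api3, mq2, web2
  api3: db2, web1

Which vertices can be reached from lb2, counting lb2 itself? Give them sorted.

cache1, lb2

Start at lb2.
Its neighbours: cache1.
Nothing further is reachable.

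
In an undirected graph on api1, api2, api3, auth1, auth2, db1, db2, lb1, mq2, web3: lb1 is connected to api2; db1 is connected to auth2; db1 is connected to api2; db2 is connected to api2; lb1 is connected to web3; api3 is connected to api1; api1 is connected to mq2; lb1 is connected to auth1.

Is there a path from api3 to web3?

Explore from api3.
Distance 1: reach api1.
Distance 2: reach mq2.
The search is exhausted without reaching web3; it lies in a different component.

No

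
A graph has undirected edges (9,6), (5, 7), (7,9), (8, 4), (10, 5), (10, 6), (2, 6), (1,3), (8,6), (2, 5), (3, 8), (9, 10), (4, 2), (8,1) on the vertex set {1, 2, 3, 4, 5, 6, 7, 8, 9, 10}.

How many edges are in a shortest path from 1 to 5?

4

Distance 0: 1.
Distance 1: 3, 8.
Distance 2: 4, 6.
Distance 3: 2, 9, 10.
Distance 4: 5, 7 — contains 5.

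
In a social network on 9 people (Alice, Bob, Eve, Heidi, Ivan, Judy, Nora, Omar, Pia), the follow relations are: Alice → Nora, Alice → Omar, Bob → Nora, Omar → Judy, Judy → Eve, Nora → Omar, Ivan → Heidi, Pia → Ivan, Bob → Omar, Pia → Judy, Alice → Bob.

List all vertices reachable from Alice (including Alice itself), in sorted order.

Alice, Bob, Eve, Judy, Nora, Omar

Start at Alice.
Its neighbours: Bob, Nora, Omar.
Then their neighbours: Judy.
Then next layer: Eve.
Nothing further is reachable.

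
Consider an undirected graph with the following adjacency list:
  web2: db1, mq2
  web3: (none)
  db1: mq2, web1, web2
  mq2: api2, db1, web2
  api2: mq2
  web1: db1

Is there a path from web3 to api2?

No

web3 has no edges, so nothing is reachable from it.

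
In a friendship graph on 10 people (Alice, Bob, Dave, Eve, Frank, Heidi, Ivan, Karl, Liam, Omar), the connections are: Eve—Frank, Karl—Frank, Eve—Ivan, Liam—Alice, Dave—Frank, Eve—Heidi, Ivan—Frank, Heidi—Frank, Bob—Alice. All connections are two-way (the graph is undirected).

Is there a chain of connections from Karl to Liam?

No

Explore from Karl.
Distance 1: reach Frank.
Distance 2: reach Dave, Eve, Heidi, Ivan.
The search is exhausted without reaching Liam; it lies in a different component.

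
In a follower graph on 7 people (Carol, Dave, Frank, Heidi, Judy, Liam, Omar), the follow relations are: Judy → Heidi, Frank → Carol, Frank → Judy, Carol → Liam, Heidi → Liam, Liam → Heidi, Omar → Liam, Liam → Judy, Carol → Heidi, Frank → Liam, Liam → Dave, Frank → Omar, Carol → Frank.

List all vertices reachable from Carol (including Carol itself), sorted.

Start at Carol.
Its neighbours: Frank, Heidi, Liam.
Then their neighbours: Dave, Judy, Omar.
Every vertex is now reached.

Carol, Dave, Frank, Heidi, Judy, Liam, Omar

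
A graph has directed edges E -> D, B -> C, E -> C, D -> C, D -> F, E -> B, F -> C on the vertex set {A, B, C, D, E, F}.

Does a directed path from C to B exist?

No

C has no outgoing edges, so nothing is reachable from it.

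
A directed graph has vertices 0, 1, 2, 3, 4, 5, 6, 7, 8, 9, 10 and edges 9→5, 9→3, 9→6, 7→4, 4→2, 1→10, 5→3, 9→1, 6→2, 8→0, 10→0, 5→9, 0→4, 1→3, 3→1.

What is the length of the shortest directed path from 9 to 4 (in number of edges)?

Distance 0: 9.
Distance 1: 1, 3, 5, 6.
Distance 2: 2, 10.
Distance 3: 0.
Distance 4: 4 — contains 4.

4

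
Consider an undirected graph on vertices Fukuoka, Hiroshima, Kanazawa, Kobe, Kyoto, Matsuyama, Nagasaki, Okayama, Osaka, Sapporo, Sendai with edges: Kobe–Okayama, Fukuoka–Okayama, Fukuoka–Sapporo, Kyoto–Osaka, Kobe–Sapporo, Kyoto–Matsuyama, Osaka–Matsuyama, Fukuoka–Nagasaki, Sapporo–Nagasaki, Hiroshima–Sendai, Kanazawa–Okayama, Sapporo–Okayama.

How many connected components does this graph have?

3

From Fukuoka: component {Fukuoka, Kanazawa, Kobe, Nagasaki, Okayama, Sapporo}.
From Hiroshima: component {Hiroshima, Sendai}.
From Kyoto: component {Kyoto, Matsuyama, Osaka}.
That's 3 components.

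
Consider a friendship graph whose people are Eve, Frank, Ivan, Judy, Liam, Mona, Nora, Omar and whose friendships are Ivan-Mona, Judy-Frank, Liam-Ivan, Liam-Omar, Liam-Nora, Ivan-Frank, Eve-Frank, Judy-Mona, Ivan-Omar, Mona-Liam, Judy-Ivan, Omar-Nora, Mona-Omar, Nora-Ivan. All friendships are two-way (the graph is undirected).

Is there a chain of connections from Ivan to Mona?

Yes

Explore from Ivan.
Distance 1: reach Frank, Judy, Liam, Mona, Nora, Omar.
Found Mona.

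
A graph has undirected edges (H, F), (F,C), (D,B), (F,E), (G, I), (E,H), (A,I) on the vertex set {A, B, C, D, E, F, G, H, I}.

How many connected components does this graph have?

From A: component {A, G, I}.
From B: component {B, D}.
From C: component {C, E, F, H}.
That's 3 components.

3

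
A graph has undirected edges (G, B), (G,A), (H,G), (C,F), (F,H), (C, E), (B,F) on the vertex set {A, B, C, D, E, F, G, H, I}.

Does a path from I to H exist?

I has no edges, so nothing is reachable from it.

No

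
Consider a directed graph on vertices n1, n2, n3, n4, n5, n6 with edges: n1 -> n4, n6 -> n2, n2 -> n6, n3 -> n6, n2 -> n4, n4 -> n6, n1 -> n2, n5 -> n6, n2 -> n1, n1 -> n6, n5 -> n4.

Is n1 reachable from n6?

Explore from n6.
Distance 1: reach n2.
Distance 2: reach n1, n4.
Found n1.

Yes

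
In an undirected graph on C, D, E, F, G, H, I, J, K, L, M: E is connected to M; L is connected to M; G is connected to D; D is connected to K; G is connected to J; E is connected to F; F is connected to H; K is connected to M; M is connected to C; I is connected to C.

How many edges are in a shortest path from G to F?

5

Distance 0: G.
Distance 1: D, J.
Distance 2: K.
Distance 3: M.
Distance 4: C, E, L.
Distance 5: F, I — contains F.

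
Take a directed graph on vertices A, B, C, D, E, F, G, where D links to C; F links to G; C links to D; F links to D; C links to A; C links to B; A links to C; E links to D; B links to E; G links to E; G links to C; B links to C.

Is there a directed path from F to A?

Explore from F.
Distance 1: reach D, G.
Distance 2: reach C, E.
Distance 3: reach A, B.
Found A.

Yes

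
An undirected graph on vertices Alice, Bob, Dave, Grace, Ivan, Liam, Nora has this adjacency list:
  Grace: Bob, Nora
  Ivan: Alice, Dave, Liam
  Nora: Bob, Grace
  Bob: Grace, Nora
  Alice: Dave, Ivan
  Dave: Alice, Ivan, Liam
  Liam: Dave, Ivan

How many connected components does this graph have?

From Alice: component {Alice, Dave, Ivan, Liam}.
From Bob: component {Bob, Grace, Nora}.
That's 2 components.

2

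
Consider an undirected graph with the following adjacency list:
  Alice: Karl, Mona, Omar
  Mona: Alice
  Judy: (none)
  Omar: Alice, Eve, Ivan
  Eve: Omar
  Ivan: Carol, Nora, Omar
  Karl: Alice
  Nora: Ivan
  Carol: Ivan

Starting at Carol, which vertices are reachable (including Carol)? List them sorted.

Alice, Carol, Eve, Ivan, Karl, Mona, Nora, Omar

Start at Carol.
Its neighbours: Ivan.
Then their neighbours: Nora, Omar.
Then next layer: Alice, Eve.
Then next layer: Karl, Mona.
Nothing further is reachable.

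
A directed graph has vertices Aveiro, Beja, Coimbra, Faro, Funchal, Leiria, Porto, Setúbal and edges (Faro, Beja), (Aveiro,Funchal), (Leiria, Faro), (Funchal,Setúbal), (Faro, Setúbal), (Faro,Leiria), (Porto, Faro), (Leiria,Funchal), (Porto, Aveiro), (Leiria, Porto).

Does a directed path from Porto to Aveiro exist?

Yes

Explore from Porto.
Distance 1: reach Aveiro, Faro.
Found Aveiro.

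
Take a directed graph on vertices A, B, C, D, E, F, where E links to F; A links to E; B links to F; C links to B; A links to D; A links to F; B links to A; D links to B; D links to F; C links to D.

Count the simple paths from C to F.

C→B→A→D→F
C→B→A→E→F
C→B→A→F
C→B→F
C→D→B→A→E→F
C→D→B→A→F
C→D→B→F
C→D→F

8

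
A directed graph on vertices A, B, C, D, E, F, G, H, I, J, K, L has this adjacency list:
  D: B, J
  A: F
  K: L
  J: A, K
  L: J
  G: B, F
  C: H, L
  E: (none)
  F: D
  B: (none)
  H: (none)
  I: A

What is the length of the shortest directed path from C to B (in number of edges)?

Distance 0: C.
Distance 1: H, L.
Distance 2: J.
Distance 3: A, K.
Distance 4: F.
Distance 5: D.
Distance 6: B — contains B.

6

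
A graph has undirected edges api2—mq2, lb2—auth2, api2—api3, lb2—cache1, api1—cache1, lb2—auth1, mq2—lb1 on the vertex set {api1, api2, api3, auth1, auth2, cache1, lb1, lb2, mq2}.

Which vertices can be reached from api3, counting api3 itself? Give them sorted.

api2, api3, lb1, mq2

Start at api3.
Its neighbours: api2.
Then their neighbours: mq2.
Then next layer: lb1.
Nothing further is reachable.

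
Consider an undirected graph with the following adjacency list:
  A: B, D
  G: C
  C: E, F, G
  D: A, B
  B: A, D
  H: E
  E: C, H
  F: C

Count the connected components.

2

From A: component {A, B, D}.
From C: component {C, E, F, G, H}.
That's 2 components.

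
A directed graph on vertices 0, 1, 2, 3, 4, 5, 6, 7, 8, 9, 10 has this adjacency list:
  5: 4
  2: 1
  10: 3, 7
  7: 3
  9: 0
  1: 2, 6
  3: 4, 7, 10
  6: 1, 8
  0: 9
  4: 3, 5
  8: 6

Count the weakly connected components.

From 0: component {0, 9}.
From 1: component {1, 2, 6, 8}.
From 3: component {3, 4, 5, 7, 10}.
That's 3 components.

3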